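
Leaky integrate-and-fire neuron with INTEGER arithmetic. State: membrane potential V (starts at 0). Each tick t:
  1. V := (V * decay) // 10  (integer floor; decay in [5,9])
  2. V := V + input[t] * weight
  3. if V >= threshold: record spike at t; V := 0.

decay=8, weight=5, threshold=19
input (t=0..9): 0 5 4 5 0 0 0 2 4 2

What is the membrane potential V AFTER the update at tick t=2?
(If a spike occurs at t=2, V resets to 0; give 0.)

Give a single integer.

t=0: input=0 -> V=0
t=1: input=5 -> V=0 FIRE
t=2: input=4 -> V=0 FIRE
t=3: input=5 -> V=0 FIRE
t=4: input=0 -> V=0
t=5: input=0 -> V=0
t=6: input=0 -> V=0
t=7: input=2 -> V=10
t=8: input=4 -> V=0 FIRE
t=9: input=2 -> V=10

Answer: 0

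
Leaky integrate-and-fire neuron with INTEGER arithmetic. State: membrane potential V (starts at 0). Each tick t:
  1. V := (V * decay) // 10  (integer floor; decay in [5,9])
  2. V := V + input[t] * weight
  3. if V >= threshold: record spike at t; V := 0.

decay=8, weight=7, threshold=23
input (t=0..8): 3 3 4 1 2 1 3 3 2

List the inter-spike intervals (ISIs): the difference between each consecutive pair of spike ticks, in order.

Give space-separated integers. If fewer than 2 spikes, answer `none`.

Answer: 1 4 2

Derivation:
t=0: input=3 -> V=21
t=1: input=3 -> V=0 FIRE
t=2: input=4 -> V=0 FIRE
t=3: input=1 -> V=7
t=4: input=2 -> V=19
t=5: input=1 -> V=22
t=6: input=3 -> V=0 FIRE
t=7: input=3 -> V=21
t=8: input=2 -> V=0 FIRE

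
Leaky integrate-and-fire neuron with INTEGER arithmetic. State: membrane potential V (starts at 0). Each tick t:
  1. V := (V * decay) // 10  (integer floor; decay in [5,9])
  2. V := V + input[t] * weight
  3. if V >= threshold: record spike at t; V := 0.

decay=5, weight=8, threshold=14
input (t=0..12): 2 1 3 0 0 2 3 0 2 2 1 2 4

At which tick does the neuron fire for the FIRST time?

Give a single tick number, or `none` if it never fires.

Answer: 0

Derivation:
t=0: input=2 -> V=0 FIRE
t=1: input=1 -> V=8
t=2: input=3 -> V=0 FIRE
t=3: input=0 -> V=0
t=4: input=0 -> V=0
t=5: input=2 -> V=0 FIRE
t=6: input=3 -> V=0 FIRE
t=7: input=0 -> V=0
t=8: input=2 -> V=0 FIRE
t=9: input=2 -> V=0 FIRE
t=10: input=1 -> V=8
t=11: input=2 -> V=0 FIRE
t=12: input=4 -> V=0 FIRE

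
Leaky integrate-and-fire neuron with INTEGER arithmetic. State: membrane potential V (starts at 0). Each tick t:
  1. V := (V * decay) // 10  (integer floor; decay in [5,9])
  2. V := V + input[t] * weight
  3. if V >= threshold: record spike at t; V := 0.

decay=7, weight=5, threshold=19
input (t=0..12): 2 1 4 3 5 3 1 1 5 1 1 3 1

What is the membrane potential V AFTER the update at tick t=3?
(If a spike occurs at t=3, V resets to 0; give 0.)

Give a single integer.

t=0: input=2 -> V=10
t=1: input=1 -> V=12
t=2: input=4 -> V=0 FIRE
t=3: input=3 -> V=15
t=4: input=5 -> V=0 FIRE
t=5: input=3 -> V=15
t=6: input=1 -> V=15
t=7: input=1 -> V=15
t=8: input=5 -> V=0 FIRE
t=9: input=1 -> V=5
t=10: input=1 -> V=8
t=11: input=3 -> V=0 FIRE
t=12: input=1 -> V=5

Answer: 15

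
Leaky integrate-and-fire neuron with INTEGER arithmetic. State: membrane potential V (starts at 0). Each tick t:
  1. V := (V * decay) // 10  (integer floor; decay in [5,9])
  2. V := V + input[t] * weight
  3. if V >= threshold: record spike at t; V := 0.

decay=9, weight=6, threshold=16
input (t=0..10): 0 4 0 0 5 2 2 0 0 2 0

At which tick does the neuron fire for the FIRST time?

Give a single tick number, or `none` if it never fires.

t=0: input=0 -> V=0
t=1: input=4 -> V=0 FIRE
t=2: input=0 -> V=0
t=3: input=0 -> V=0
t=4: input=5 -> V=0 FIRE
t=5: input=2 -> V=12
t=6: input=2 -> V=0 FIRE
t=7: input=0 -> V=0
t=8: input=0 -> V=0
t=9: input=2 -> V=12
t=10: input=0 -> V=10

Answer: 1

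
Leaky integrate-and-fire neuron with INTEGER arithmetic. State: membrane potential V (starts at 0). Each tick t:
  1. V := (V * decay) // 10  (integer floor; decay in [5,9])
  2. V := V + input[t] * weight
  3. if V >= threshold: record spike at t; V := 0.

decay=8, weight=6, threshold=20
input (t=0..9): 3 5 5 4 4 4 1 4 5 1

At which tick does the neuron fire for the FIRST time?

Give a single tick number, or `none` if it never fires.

t=0: input=3 -> V=18
t=1: input=5 -> V=0 FIRE
t=2: input=5 -> V=0 FIRE
t=3: input=4 -> V=0 FIRE
t=4: input=4 -> V=0 FIRE
t=5: input=4 -> V=0 FIRE
t=6: input=1 -> V=6
t=7: input=4 -> V=0 FIRE
t=8: input=5 -> V=0 FIRE
t=9: input=1 -> V=6

Answer: 1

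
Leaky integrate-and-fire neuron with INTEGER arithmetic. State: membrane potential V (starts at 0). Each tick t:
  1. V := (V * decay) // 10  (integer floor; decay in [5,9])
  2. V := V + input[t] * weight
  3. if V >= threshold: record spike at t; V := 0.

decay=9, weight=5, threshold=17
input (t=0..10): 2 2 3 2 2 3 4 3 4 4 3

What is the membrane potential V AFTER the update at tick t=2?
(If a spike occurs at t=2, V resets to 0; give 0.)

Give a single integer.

Answer: 15

Derivation:
t=0: input=2 -> V=10
t=1: input=2 -> V=0 FIRE
t=2: input=3 -> V=15
t=3: input=2 -> V=0 FIRE
t=4: input=2 -> V=10
t=5: input=3 -> V=0 FIRE
t=6: input=4 -> V=0 FIRE
t=7: input=3 -> V=15
t=8: input=4 -> V=0 FIRE
t=9: input=4 -> V=0 FIRE
t=10: input=3 -> V=15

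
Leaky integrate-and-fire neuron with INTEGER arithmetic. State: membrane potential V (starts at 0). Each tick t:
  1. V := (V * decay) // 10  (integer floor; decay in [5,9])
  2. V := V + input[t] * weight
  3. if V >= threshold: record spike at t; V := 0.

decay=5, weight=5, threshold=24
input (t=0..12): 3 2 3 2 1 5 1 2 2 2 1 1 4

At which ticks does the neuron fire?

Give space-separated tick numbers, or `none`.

Answer: 5 12

Derivation:
t=0: input=3 -> V=15
t=1: input=2 -> V=17
t=2: input=3 -> V=23
t=3: input=2 -> V=21
t=4: input=1 -> V=15
t=5: input=5 -> V=0 FIRE
t=6: input=1 -> V=5
t=7: input=2 -> V=12
t=8: input=2 -> V=16
t=9: input=2 -> V=18
t=10: input=1 -> V=14
t=11: input=1 -> V=12
t=12: input=4 -> V=0 FIRE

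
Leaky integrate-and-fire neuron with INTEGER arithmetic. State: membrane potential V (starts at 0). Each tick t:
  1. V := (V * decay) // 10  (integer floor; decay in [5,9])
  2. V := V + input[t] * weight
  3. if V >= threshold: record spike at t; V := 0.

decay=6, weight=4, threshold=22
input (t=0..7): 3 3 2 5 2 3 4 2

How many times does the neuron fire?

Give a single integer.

Answer: 2

Derivation:
t=0: input=3 -> V=12
t=1: input=3 -> V=19
t=2: input=2 -> V=19
t=3: input=5 -> V=0 FIRE
t=4: input=2 -> V=8
t=5: input=3 -> V=16
t=6: input=4 -> V=0 FIRE
t=7: input=2 -> V=8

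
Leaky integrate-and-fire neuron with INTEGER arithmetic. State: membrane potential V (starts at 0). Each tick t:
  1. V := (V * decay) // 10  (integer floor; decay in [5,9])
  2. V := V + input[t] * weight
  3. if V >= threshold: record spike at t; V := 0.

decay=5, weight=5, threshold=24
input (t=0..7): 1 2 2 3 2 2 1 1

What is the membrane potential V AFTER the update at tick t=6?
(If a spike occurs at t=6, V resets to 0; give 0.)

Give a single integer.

t=0: input=1 -> V=5
t=1: input=2 -> V=12
t=2: input=2 -> V=16
t=3: input=3 -> V=23
t=4: input=2 -> V=21
t=5: input=2 -> V=20
t=6: input=1 -> V=15
t=7: input=1 -> V=12

Answer: 15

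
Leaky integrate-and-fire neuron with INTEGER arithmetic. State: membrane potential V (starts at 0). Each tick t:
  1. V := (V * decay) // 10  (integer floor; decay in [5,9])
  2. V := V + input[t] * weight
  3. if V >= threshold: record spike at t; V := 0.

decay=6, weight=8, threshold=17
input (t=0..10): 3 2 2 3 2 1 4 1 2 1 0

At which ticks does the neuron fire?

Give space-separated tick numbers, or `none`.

t=0: input=3 -> V=0 FIRE
t=1: input=2 -> V=16
t=2: input=2 -> V=0 FIRE
t=3: input=3 -> V=0 FIRE
t=4: input=2 -> V=16
t=5: input=1 -> V=0 FIRE
t=6: input=4 -> V=0 FIRE
t=7: input=1 -> V=8
t=8: input=2 -> V=0 FIRE
t=9: input=1 -> V=8
t=10: input=0 -> V=4

Answer: 0 2 3 5 6 8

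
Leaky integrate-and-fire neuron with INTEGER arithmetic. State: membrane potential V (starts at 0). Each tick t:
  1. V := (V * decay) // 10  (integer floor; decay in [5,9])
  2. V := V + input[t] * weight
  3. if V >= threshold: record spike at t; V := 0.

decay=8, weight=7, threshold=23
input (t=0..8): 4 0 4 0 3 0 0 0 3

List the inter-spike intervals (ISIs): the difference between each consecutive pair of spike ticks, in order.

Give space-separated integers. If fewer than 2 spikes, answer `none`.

t=0: input=4 -> V=0 FIRE
t=1: input=0 -> V=0
t=2: input=4 -> V=0 FIRE
t=3: input=0 -> V=0
t=4: input=3 -> V=21
t=5: input=0 -> V=16
t=6: input=0 -> V=12
t=7: input=0 -> V=9
t=8: input=3 -> V=0 FIRE

Answer: 2 6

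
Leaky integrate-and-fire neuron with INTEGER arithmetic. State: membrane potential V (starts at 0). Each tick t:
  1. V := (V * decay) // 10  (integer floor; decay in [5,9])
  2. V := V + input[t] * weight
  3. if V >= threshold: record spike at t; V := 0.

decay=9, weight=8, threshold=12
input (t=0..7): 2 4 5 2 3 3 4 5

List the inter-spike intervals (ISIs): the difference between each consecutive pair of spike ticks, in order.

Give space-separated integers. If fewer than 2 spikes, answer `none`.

t=0: input=2 -> V=0 FIRE
t=1: input=4 -> V=0 FIRE
t=2: input=5 -> V=0 FIRE
t=3: input=2 -> V=0 FIRE
t=4: input=3 -> V=0 FIRE
t=5: input=3 -> V=0 FIRE
t=6: input=4 -> V=0 FIRE
t=7: input=5 -> V=0 FIRE

Answer: 1 1 1 1 1 1 1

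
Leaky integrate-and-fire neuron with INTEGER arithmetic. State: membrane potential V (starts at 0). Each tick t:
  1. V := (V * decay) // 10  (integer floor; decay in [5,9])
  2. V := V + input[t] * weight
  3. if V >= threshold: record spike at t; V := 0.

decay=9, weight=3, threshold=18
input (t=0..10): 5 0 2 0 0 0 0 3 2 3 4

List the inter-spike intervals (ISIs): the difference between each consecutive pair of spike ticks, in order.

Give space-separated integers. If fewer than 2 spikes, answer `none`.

Answer: 2

Derivation:
t=0: input=5 -> V=15
t=1: input=0 -> V=13
t=2: input=2 -> V=17
t=3: input=0 -> V=15
t=4: input=0 -> V=13
t=5: input=0 -> V=11
t=6: input=0 -> V=9
t=7: input=3 -> V=17
t=8: input=2 -> V=0 FIRE
t=9: input=3 -> V=9
t=10: input=4 -> V=0 FIRE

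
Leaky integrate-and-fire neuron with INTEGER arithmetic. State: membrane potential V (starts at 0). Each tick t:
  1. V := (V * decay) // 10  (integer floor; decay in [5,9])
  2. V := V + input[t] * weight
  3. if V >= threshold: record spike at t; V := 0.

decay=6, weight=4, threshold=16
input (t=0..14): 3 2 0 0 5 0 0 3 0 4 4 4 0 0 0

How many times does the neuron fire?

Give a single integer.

t=0: input=3 -> V=12
t=1: input=2 -> V=15
t=2: input=0 -> V=9
t=3: input=0 -> V=5
t=4: input=5 -> V=0 FIRE
t=5: input=0 -> V=0
t=6: input=0 -> V=0
t=7: input=3 -> V=12
t=8: input=0 -> V=7
t=9: input=4 -> V=0 FIRE
t=10: input=4 -> V=0 FIRE
t=11: input=4 -> V=0 FIRE
t=12: input=0 -> V=0
t=13: input=0 -> V=0
t=14: input=0 -> V=0

Answer: 4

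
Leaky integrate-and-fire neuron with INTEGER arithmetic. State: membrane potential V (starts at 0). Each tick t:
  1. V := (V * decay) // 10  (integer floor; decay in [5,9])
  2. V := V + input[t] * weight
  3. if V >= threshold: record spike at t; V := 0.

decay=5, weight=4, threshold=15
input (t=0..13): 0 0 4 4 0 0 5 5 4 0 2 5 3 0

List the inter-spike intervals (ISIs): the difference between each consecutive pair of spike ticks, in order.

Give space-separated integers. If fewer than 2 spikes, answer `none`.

Answer: 1 3 1 1 3

Derivation:
t=0: input=0 -> V=0
t=1: input=0 -> V=0
t=2: input=4 -> V=0 FIRE
t=3: input=4 -> V=0 FIRE
t=4: input=0 -> V=0
t=5: input=0 -> V=0
t=6: input=5 -> V=0 FIRE
t=7: input=5 -> V=0 FIRE
t=8: input=4 -> V=0 FIRE
t=9: input=0 -> V=0
t=10: input=2 -> V=8
t=11: input=5 -> V=0 FIRE
t=12: input=3 -> V=12
t=13: input=0 -> V=6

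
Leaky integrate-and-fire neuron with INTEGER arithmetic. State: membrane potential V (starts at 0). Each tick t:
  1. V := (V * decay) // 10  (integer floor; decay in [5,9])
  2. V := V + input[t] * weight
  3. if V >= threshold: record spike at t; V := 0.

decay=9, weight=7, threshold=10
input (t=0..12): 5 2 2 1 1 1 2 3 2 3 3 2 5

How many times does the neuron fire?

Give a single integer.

Answer: 11

Derivation:
t=0: input=5 -> V=0 FIRE
t=1: input=2 -> V=0 FIRE
t=2: input=2 -> V=0 FIRE
t=3: input=1 -> V=7
t=4: input=1 -> V=0 FIRE
t=5: input=1 -> V=7
t=6: input=2 -> V=0 FIRE
t=7: input=3 -> V=0 FIRE
t=8: input=2 -> V=0 FIRE
t=9: input=3 -> V=0 FIRE
t=10: input=3 -> V=0 FIRE
t=11: input=2 -> V=0 FIRE
t=12: input=5 -> V=0 FIRE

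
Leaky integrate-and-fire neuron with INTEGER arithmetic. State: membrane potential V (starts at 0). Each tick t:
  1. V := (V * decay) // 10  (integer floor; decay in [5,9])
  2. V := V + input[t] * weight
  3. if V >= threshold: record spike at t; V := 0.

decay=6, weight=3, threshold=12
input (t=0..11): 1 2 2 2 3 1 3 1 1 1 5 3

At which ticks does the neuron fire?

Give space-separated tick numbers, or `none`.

Answer: 3 6 10

Derivation:
t=0: input=1 -> V=3
t=1: input=2 -> V=7
t=2: input=2 -> V=10
t=3: input=2 -> V=0 FIRE
t=4: input=3 -> V=9
t=5: input=1 -> V=8
t=6: input=3 -> V=0 FIRE
t=7: input=1 -> V=3
t=8: input=1 -> V=4
t=9: input=1 -> V=5
t=10: input=5 -> V=0 FIRE
t=11: input=3 -> V=9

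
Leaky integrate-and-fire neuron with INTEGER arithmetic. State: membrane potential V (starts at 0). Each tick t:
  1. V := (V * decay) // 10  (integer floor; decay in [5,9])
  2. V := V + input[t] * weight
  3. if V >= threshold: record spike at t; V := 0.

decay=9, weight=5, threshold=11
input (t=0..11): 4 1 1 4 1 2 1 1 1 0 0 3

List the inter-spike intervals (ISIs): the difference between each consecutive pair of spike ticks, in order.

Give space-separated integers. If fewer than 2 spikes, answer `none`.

Answer: 3 2 3 3

Derivation:
t=0: input=4 -> V=0 FIRE
t=1: input=1 -> V=5
t=2: input=1 -> V=9
t=3: input=4 -> V=0 FIRE
t=4: input=1 -> V=5
t=5: input=2 -> V=0 FIRE
t=6: input=1 -> V=5
t=7: input=1 -> V=9
t=8: input=1 -> V=0 FIRE
t=9: input=0 -> V=0
t=10: input=0 -> V=0
t=11: input=3 -> V=0 FIRE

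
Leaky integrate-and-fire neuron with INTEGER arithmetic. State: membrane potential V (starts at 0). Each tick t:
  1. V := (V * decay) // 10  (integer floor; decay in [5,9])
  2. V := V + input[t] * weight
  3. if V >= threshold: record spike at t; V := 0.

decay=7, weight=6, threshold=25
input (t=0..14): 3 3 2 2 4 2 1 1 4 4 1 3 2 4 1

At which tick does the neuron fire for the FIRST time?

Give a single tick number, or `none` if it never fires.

Answer: 1

Derivation:
t=0: input=3 -> V=18
t=1: input=3 -> V=0 FIRE
t=2: input=2 -> V=12
t=3: input=2 -> V=20
t=4: input=4 -> V=0 FIRE
t=5: input=2 -> V=12
t=6: input=1 -> V=14
t=7: input=1 -> V=15
t=8: input=4 -> V=0 FIRE
t=9: input=4 -> V=24
t=10: input=1 -> V=22
t=11: input=3 -> V=0 FIRE
t=12: input=2 -> V=12
t=13: input=4 -> V=0 FIRE
t=14: input=1 -> V=6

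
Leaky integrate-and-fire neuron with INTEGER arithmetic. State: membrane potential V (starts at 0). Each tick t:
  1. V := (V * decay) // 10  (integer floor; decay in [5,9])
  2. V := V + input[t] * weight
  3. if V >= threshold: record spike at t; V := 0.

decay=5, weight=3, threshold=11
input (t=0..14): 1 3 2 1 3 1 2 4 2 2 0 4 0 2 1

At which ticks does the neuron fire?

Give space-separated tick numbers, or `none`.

Answer: 2 7 11

Derivation:
t=0: input=1 -> V=3
t=1: input=3 -> V=10
t=2: input=2 -> V=0 FIRE
t=3: input=1 -> V=3
t=4: input=3 -> V=10
t=5: input=1 -> V=8
t=6: input=2 -> V=10
t=7: input=4 -> V=0 FIRE
t=8: input=2 -> V=6
t=9: input=2 -> V=9
t=10: input=0 -> V=4
t=11: input=4 -> V=0 FIRE
t=12: input=0 -> V=0
t=13: input=2 -> V=6
t=14: input=1 -> V=6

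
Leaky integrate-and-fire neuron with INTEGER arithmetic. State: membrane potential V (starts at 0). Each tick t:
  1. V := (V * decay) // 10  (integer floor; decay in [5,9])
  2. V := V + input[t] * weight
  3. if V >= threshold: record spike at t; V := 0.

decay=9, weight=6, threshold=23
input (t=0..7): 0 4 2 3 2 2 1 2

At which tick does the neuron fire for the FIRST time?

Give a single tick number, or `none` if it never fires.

Answer: 1

Derivation:
t=0: input=0 -> V=0
t=1: input=4 -> V=0 FIRE
t=2: input=2 -> V=12
t=3: input=3 -> V=0 FIRE
t=4: input=2 -> V=12
t=5: input=2 -> V=22
t=6: input=1 -> V=0 FIRE
t=7: input=2 -> V=12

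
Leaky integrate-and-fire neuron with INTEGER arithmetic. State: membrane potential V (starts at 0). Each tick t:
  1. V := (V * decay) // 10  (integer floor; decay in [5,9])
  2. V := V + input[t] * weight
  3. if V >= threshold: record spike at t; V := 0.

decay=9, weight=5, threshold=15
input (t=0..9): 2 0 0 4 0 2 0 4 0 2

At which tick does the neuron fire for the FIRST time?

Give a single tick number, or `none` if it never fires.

t=0: input=2 -> V=10
t=1: input=0 -> V=9
t=2: input=0 -> V=8
t=3: input=4 -> V=0 FIRE
t=4: input=0 -> V=0
t=5: input=2 -> V=10
t=6: input=0 -> V=9
t=7: input=4 -> V=0 FIRE
t=8: input=0 -> V=0
t=9: input=2 -> V=10

Answer: 3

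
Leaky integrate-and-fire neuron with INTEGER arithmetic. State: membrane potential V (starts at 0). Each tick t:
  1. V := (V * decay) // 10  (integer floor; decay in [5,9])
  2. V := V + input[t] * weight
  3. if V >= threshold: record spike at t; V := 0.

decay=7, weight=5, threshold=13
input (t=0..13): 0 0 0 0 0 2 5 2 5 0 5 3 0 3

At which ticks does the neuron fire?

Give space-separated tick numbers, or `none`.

t=0: input=0 -> V=0
t=1: input=0 -> V=0
t=2: input=0 -> V=0
t=3: input=0 -> V=0
t=4: input=0 -> V=0
t=5: input=2 -> V=10
t=6: input=5 -> V=0 FIRE
t=7: input=2 -> V=10
t=8: input=5 -> V=0 FIRE
t=9: input=0 -> V=0
t=10: input=5 -> V=0 FIRE
t=11: input=3 -> V=0 FIRE
t=12: input=0 -> V=0
t=13: input=3 -> V=0 FIRE

Answer: 6 8 10 11 13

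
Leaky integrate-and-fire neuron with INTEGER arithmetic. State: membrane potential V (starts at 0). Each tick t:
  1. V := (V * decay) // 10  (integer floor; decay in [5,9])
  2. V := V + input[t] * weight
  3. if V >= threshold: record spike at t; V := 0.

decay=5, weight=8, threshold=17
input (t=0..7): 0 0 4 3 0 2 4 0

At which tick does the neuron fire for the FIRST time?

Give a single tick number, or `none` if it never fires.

Answer: 2

Derivation:
t=0: input=0 -> V=0
t=1: input=0 -> V=0
t=2: input=4 -> V=0 FIRE
t=3: input=3 -> V=0 FIRE
t=4: input=0 -> V=0
t=5: input=2 -> V=16
t=6: input=4 -> V=0 FIRE
t=7: input=0 -> V=0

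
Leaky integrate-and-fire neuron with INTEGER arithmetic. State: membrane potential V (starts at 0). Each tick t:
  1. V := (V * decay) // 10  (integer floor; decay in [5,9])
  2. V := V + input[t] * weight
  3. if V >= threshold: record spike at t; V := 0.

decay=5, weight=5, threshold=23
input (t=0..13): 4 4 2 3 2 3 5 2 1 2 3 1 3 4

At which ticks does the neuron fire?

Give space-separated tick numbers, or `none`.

t=0: input=4 -> V=20
t=1: input=4 -> V=0 FIRE
t=2: input=2 -> V=10
t=3: input=3 -> V=20
t=4: input=2 -> V=20
t=5: input=3 -> V=0 FIRE
t=6: input=5 -> V=0 FIRE
t=7: input=2 -> V=10
t=8: input=1 -> V=10
t=9: input=2 -> V=15
t=10: input=3 -> V=22
t=11: input=1 -> V=16
t=12: input=3 -> V=0 FIRE
t=13: input=4 -> V=20

Answer: 1 5 6 12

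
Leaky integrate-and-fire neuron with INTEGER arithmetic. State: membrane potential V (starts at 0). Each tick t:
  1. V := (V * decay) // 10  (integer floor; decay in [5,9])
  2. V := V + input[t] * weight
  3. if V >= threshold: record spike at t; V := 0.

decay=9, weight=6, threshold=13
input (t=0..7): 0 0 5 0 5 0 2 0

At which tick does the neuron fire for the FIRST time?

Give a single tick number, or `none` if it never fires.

Answer: 2

Derivation:
t=0: input=0 -> V=0
t=1: input=0 -> V=0
t=2: input=5 -> V=0 FIRE
t=3: input=0 -> V=0
t=4: input=5 -> V=0 FIRE
t=5: input=0 -> V=0
t=6: input=2 -> V=12
t=7: input=0 -> V=10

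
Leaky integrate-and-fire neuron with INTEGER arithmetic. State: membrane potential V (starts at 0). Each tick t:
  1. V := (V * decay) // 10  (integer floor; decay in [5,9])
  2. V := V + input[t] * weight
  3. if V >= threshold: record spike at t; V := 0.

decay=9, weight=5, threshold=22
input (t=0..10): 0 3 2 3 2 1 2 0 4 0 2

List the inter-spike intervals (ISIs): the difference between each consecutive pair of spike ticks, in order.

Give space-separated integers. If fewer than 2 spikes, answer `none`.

Answer: 2 4

Derivation:
t=0: input=0 -> V=0
t=1: input=3 -> V=15
t=2: input=2 -> V=0 FIRE
t=3: input=3 -> V=15
t=4: input=2 -> V=0 FIRE
t=5: input=1 -> V=5
t=6: input=2 -> V=14
t=7: input=0 -> V=12
t=8: input=4 -> V=0 FIRE
t=9: input=0 -> V=0
t=10: input=2 -> V=10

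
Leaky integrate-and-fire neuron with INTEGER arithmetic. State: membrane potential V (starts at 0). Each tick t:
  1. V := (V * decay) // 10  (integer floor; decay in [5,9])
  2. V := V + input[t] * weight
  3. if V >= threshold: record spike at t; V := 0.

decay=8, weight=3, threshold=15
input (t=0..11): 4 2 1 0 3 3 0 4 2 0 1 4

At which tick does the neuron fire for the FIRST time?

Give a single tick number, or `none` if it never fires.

Answer: 1

Derivation:
t=0: input=4 -> V=12
t=1: input=2 -> V=0 FIRE
t=2: input=1 -> V=3
t=3: input=0 -> V=2
t=4: input=3 -> V=10
t=5: input=3 -> V=0 FIRE
t=6: input=0 -> V=0
t=7: input=4 -> V=12
t=8: input=2 -> V=0 FIRE
t=9: input=0 -> V=0
t=10: input=1 -> V=3
t=11: input=4 -> V=14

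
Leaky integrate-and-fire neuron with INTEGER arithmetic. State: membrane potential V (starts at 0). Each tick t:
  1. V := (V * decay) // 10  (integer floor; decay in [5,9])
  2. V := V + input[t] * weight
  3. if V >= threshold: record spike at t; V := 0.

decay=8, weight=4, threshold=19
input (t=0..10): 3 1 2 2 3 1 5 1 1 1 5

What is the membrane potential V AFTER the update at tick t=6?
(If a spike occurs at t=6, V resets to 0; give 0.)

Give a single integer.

t=0: input=3 -> V=12
t=1: input=1 -> V=13
t=2: input=2 -> V=18
t=3: input=2 -> V=0 FIRE
t=4: input=3 -> V=12
t=5: input=1 -> V=13
t=6: input=5 -> V=0 FIRE
t=7: input=1 -> V=4
t=8: input=1 -> V=7
t=9: input=1 -> V=9
t=10: input=5 -> V=0 FIRE

Answer: 0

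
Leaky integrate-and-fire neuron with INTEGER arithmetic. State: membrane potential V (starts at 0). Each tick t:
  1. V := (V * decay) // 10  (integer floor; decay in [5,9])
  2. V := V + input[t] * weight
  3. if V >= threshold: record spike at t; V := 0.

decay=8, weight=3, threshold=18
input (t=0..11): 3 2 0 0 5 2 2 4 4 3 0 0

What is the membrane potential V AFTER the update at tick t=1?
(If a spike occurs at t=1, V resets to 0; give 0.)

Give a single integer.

Answer: 13

Derivation:
t=0: input=3 -> V=9
t=1: input=2 -> V=13
t=2: input=0 -> V=10
t=3: input=0 -> V=8
t=4: input=5 -> V=0 FIRE
t=5: input=2 -> V=6
t=6: input=2 -> V=10
t=7: input=4 -> V=0 FIRE
t=8: input=4 -> V=12
t=9: input=3 -> V=0 FIRE
t=10: input=0 -> V=0
t=11: input=0 -> V=0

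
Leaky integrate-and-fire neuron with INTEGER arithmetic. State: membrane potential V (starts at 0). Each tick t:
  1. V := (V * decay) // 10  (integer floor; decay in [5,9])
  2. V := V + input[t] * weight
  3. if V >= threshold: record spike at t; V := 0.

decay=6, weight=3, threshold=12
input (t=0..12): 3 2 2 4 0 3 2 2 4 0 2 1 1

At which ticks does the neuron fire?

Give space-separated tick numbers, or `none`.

t=0: input=3 -> V=9
t=1: input=2 -> V=11
t=2: input=2 -> V=0 FIRE
t=3: input=4 -> V=0 FIRE
t=4: input=0 -> V=0
t=5: input=3 -> V=9
t=6: input=2 -> V=11
t=7: input=2 -> V=0 FIRE
t=8: input=4 -> V=0 FIRE
t=9: input=0 -> V=0
t=10: input=2 -> V=6
t=11: input=1 -> V=6
t=12: input=1 -> V=6

Answer: 2 3 7 8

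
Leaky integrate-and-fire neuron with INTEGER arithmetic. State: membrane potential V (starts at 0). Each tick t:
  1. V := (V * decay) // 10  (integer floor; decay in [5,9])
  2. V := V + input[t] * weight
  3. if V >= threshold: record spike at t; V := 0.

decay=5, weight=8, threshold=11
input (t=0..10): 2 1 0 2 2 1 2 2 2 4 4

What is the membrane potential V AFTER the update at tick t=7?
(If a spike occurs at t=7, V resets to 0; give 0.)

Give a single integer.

t=0: input=2 -> V=0 FIRE
t=1: input=1 -> V=8
t=2: input=0 -> V=4
t=3: input=2 -> V=0 FIRE
t=4: input=2 -> V=0 FIRE
t=5: input=1 -> V=8
t=6: input=2 -> V=0 FIRE
t=7: input=2 -> V=0 FIRE
t=8: input=2 -> V=0 FIRE
t=9: input=4 -> V=0 FIRE
t=10: input=4 -> V=0 FIRE

Answer: 0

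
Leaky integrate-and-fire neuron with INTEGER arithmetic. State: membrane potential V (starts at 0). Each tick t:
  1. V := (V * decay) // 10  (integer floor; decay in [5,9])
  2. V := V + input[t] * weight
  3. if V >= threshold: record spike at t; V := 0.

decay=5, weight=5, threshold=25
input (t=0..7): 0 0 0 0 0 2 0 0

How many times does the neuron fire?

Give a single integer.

t=0: input=0 -> V=0
t=1: input=0 -> V=0
t=2: input=0 -> V=0
t=3: input=0 -> V=0
t=4: input=0 -> V=0
t=5: input=2 -> V=10
t=6: input=0 -> V=5
t=7: input=0 -> V=2

Answer: 0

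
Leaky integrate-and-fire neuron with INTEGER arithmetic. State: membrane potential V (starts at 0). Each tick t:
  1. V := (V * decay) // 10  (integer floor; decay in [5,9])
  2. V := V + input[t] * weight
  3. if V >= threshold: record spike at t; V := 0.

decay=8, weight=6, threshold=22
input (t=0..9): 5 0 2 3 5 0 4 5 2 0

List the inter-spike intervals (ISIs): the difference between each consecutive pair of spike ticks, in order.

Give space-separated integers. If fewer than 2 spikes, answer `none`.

t=0: input=5 -> V=0 FIRE
t=1: input=0 -> V=0
t=2: input=2 -> V=12
t=3: input=3 -> V=0 FIRE
t=4: input=5 -> V=0 FIRE
t=5: input=0 -> V=0
t=6: input=4 -> V=0 FIRE
t=7: input=5 -> V=0 FIRE
t=8: input=2 -> V=12
t=9: input=0 -> V=9

Answer: 3 1 2 1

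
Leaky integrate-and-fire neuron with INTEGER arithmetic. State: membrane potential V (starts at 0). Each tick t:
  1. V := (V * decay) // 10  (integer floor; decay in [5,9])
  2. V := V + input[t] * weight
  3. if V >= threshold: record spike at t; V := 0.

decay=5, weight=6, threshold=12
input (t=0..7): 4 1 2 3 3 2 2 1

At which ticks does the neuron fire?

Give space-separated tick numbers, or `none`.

Answer: 0 2 3 4 5 6

Derivation:
t=0: input=4 -> V=0 FIRE
t=1: input=1 -> V=6
t=2: input=2 -> V=0 FIRE
t=3: input=3 -> V=0 FIRE
t=4: input=3 -> V=0 FIRE
t=5: input=2 -> V=0 FIRE
t=6: input=2 -> V=0 FIRE
t=7: input=1 -> V=6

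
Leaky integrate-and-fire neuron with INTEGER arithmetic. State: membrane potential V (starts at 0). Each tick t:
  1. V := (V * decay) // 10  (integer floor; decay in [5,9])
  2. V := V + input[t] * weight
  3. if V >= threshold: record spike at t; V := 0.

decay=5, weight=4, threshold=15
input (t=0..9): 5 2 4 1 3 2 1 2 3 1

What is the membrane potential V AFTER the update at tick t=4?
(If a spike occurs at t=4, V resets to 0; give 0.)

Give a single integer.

t=0: input=5 -> V=0 FIRE
t=1: input=2 -> V=8
t=2: input=4 -> V=0 FIRE
t=3: input=1 -> V=4
t=4: input=3 -> V=14
t=5: input=2 -> V=0 FIRE
t=6: input=1 -> V=4
t=7: input=2 -> V=10
t=8: input=3 -> V=0 FIRE
t=9: input=1 -> V=4

Answer: 14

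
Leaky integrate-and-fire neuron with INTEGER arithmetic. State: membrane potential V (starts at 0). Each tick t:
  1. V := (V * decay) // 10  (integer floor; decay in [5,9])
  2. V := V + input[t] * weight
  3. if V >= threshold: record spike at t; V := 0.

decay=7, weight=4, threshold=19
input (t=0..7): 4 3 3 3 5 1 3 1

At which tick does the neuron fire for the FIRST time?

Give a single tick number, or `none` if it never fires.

Answer: 1

Derivation:
t=0: input=4 -> V=16
t=1: input=3 -> V=0 FIRE
t=2: input=3 -> V=12
t=3: input=3 -> V=0 FIRE
t=4: input=5 -> V=0 FIRE
t=5: input=1 -> V=4
t=6: input=3 -> V=14
t=7: input=1 -> V=13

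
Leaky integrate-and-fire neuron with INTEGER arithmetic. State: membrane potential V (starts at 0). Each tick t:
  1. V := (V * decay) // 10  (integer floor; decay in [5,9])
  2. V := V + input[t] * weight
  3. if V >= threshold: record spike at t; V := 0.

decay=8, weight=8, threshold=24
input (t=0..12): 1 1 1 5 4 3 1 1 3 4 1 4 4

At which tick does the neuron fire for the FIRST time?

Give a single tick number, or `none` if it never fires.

t=0: input=1 -> V=8
t=1: input=1 -> V=14
t=2: input=1 -> V=19
t=3: input=5 -> V=0 FIRE
t=4: input=4 -> V=0 FIRE
t=5: input=3 -> V=0 FIRE
t=6: input=1 -> V=8
t=7: input=1 -> V=14
t=8: input=3 -> V=0 FIRE
t=9: input=4 -> V=0 FIRE
t=10: input=1 -> V=8
t=11: input=4 -> V=0 FIRE
t=12: input=4 -> V=0 FIRE

Answer: 3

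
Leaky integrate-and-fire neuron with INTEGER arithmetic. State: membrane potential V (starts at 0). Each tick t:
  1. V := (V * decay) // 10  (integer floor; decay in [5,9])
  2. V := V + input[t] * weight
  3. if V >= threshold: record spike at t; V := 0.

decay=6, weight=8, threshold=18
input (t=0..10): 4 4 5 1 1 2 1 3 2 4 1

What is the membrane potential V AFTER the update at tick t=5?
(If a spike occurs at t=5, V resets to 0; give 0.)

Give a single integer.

t=0: input=4 -> V=0 FIRE
t=1: input=4 -> V=0 FIRE
t=2: input=5 -> V=0 FIRE
t=3: input=1 -> V=8
t=4: input=1 -> V=12
t=5: input=2 -> V=0 FIRE
t=6: input=1 -> V=8
t=7: input=3 -> V=0 FIRE
t=8: input=2 -> V=16
t=9: input=4 -> V=0 FIRE
t=10: input=1 -> V=8

Answer: 0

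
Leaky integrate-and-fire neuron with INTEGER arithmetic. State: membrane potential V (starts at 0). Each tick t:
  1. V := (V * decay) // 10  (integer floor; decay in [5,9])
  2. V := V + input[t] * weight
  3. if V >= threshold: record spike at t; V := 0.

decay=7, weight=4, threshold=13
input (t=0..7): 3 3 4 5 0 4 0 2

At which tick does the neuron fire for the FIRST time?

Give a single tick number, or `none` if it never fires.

t=0: input=3 -> V=12
t=1: input=3 -> V=0 FIRE
t=2: input=4 -> V=0 FIRE
t=3: input=5 -> V=0 FIRE
t=4: input=0 -> V=0
t=5: input=4 -> V=0 FIRE
t=6: input=0 -> V=0
t=7: input=2 -> V=8

Answer: 1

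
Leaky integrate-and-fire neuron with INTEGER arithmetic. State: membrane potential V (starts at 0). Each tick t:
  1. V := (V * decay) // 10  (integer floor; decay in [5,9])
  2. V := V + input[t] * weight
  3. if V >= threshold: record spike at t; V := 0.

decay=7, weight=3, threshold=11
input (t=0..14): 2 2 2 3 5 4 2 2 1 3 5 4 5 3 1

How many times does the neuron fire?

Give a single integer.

t=0: input=2 -> V=6
t=1: input=2 -> V=10
t=2: input=2 -> V=0 FIRE
t=3: input=3 -> V=9
t=4: input=5 -> V=0 FIRE
t=5: input=4 -> V=0 FIRE
t=6: input=2 -> V=6
t=7: input=2 -> V=10
t=8: input=1 -> V=10
t=9: input=3 -> V=0 FIRE
t=10: input=5 -> V=0 FIRE
t=11: input=4 -> V=0 FIRE
t=12: input=5 -> V=0 FIRE
t=13: input=3 -> V=9
t=14: input=1 -> V=9

Answer: 7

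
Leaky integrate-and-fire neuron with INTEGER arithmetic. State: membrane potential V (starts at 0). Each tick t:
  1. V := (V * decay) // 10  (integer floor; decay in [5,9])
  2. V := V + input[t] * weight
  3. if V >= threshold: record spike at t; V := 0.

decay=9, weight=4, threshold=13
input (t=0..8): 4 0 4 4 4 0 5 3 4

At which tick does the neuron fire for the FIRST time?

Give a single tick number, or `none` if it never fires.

Answer: 0

Derivation:
t=0: input=4 -> V=0 FIRE
t=1: input=0 -> V=0
t=2: input=4 -> V=0 FIRE
t=3: input=4 -> V=0 FIRE
t=4: input=4 -> V=0 FIRE
t=5: input=0 -> V=0
t=6: input=5 -> V=0 FIRE
t=7: input=3 -> V=12
t=8: input=4 -> V=0 FIRE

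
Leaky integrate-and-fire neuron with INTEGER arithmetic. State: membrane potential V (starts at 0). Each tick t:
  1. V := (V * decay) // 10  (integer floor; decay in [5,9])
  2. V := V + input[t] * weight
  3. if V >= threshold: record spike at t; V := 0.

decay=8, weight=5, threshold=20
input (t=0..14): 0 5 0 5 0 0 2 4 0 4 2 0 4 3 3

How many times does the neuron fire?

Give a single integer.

t=0: input=0 -> V=0
t=1: input=5 -> V=0 FIRE
t=2: input=0 -> V=0
t=3: input=5 -> V=0 FIRE
t=4: input=0 -> V=0
t=5: input=0 -> V=0
t=6: input=2 -> V=10
t=7: input=4 -> V=0 FIRE
t=8: input=0 -> V=0
t=9: input=4 -> V=0 FIRE
t=10: input=2 -> V=10
t=11: input=0 -> V=8
t=12: input=4 -> V=0 FIRE
t=13: input=3 -> V=15
t=14: input=3 -> V=0 FIRE

Answer: 6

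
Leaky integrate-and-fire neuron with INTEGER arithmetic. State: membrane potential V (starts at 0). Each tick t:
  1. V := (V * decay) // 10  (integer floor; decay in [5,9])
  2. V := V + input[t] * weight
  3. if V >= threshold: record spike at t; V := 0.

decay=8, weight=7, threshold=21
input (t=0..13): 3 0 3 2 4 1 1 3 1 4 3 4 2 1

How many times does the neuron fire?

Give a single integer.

Answer: 7

Derivation:
t=0: input=3 -> V=0 FIRE
t=1: input=0 -> V=0
t=2: input=3 -> V=0 FIRE
t=3: input=2 -> V=14
t=4: input=4 -> V=0 FIRE
t=5: input=1 -> V=7
t=6: input=1 -> V=12
t=7: input=3 -> V=0 FIRE
t=8: input=1 -> V=7
t=9: input=4 -> V=0 FIRE
t=10: input=3 -> V=0 FIRE
t=11: input=4 -> V=0 FIRE
t=12: input=2 -> V=14
t=13: input=1 -> V=18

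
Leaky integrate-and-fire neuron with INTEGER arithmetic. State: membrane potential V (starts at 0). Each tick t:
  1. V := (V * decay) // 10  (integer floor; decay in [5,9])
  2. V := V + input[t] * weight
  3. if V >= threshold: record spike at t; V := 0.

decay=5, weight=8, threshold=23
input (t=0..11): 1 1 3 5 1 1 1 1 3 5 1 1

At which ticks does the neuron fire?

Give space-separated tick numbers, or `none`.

t=0: input=1 -> V=8
t=1: input=1 -> V=12
t=2: input=3 -> V=0 FIRE
t=3: input=5 -> V=0 FIRE
t=4: input=1 -> V=8
t=5: input=1 -> V=12
t=6: input=1 -> V=14
t=7: input=1 -> V=15
t=8: input=3 -> V=0 FIRE
t=9: input=5 -> V=0 FIRE
t=10: input=1 -> V=8
t=11: input=1 -> V=12

Answer: 2 3 8 9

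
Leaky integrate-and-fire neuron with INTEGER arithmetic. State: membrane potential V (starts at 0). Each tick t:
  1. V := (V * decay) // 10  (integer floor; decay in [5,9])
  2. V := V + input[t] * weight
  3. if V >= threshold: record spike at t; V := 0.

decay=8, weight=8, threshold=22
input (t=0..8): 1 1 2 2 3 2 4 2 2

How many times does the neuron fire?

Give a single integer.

Answer: 4

Derivation:
t=0: input=1 -> V=8
t=1: input=1 -> V=14
t=2: input=2 -> V=0 FIRE
t=3: input=2 -> V=16
t=4: input=3 -> V=0 FIRE
t=5: input=2 -> V=16
t=6: input=4 -> V=0 FIRE
t=7: input=2 -> V=16
t=8: input=2 -> V=0 FIRE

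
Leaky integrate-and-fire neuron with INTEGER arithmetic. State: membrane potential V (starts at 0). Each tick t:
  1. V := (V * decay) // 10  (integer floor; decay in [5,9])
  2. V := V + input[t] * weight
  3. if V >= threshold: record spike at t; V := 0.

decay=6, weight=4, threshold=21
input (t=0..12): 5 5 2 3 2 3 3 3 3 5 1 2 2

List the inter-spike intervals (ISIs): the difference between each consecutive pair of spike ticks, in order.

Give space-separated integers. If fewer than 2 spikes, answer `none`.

t=0: input=5 -> V=20
t=1: input=5 -> V=0 FIRE
t=2: input=2 -> V=8
t=3: input=3 -> V=16
t=4: input=2 -> V=17
t=5: input=3 -> V=0 FIRE
t=6: input=3 -> V=12
t=7: input=3 -> V=19
t=8: input=3 -> V=0 FIRE
t=9: input=5 -> V=20
t=10: input=1 -> V=16
t=11: input=2 -> V=17
t=12: input=2 -> V=18

Answer: 4 3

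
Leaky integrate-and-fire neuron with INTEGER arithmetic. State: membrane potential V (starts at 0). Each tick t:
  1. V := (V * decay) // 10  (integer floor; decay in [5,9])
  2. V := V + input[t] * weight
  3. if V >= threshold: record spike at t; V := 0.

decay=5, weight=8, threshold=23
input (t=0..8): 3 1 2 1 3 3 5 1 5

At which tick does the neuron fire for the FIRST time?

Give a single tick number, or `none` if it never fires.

Answer: 0

Derivation:
t=0: input=3 -> V=0 FIRE
t=1: input=1 -> V=8
t=2: input=2 -> V=20
t=3: input=1 -> V=18
t=4: input=3 -> V=0 FIRE
t=5: input=3 -> V=0 FIRE
t=6: input=5 -> V=0 FIRE
t=7: input=1 -> V=8
t=8: input=5 -> V=0 FIRE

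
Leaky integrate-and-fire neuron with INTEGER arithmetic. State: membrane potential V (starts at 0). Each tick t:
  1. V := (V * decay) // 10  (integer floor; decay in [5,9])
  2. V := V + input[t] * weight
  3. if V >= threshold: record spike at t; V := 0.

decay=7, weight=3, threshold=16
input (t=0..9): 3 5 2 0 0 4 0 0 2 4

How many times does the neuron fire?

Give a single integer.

Answer: 2

Derivation:
t=0: input=3 -> V=9
t=1: input=5 -> V=0 FIRE
t=2: input=2 -> V=6
t=3: input=0 -> V=4
t=4: input=0 -> V=2
t=5: input=4 -> V=13
t=6: input=0 -> V=9
t=7: input=0 -> V=6
t=8: input=2 -> V=10
t=9: input=4 -> V=0 FIRE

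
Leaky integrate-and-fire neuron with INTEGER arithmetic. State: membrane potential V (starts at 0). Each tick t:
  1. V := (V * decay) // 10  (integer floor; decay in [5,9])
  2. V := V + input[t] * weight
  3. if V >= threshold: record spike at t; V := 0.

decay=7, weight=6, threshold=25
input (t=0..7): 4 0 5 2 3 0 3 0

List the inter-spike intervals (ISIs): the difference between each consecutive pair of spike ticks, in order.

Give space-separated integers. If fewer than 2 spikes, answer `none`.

t=0: input=4 -> V=24
t=1: input=0 -> V=16
t=2: input=5 -> V=0 FIRE
t=3: input=2 -> V=12
t=4: input=3 -> V=0 FIRE
t=5: input=0 -> V=0
t=6: input=3 -> V=18
t=7: input=0 -> V=12

Answer: 2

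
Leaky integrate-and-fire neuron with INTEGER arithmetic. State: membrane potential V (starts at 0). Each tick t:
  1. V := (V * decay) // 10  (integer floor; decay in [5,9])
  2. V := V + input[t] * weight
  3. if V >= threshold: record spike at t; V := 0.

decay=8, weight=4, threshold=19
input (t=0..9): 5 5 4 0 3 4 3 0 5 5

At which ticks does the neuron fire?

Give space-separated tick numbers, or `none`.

Answer: 0 1 4 6 8 9

Derivation:
t=0: input=5 -> V=0 FIRE
t=1: input=5 -> V=0 FIRE
t=2: input=4 -> V=16
t=3: input=0 -> V=12
t=4: input=3 -> V=0 FIRE
t=5: input=4 -> V=16
t=6: input=3 -> V=0 FIRE
t=7: input=0 -> V=0
t=8: input=5 -> V=0 FIRE
t=9: input=5 -> V=0 FIRE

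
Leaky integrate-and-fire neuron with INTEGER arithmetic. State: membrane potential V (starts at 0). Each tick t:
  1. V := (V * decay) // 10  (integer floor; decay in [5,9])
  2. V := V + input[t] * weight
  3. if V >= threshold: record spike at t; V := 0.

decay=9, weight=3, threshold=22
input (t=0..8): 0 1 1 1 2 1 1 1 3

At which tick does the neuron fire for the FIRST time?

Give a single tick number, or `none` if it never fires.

Answer: 8

Derivation:
t=0: input=0 -> V=0
t=1: input=1 -> V=3
t=2: input=1 -> V=5
t=3: input=1 -> V=7
t=4: input=2 -> V=12
t=5: input=1 -> V=13
t=6: input=1 -> V=14
t=7: input=1 -> V=15
t=8: input=3 -> V=0 FIRE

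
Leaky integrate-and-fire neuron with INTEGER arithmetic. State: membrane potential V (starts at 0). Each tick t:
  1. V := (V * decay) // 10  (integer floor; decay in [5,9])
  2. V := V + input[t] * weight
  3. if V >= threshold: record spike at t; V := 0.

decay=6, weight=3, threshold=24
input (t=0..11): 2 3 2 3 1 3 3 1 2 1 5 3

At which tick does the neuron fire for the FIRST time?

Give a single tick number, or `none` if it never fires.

t=0: input=2 -> V=6
t=1: input=3 -> V=12
t=2: input=2 -> V=13
t=3: input=3 -> V=16
t=4: input=1 -> V=12
t=5: input=3 -> V=16
t=6: input=3 -> V=18
t=7: input=1 -> V=13
t=8: input=2 -> V=13
t=9: input=1 -> V=10
t=10: input=5 -> V=21
t=11: input=3 -> V=21

Answer: none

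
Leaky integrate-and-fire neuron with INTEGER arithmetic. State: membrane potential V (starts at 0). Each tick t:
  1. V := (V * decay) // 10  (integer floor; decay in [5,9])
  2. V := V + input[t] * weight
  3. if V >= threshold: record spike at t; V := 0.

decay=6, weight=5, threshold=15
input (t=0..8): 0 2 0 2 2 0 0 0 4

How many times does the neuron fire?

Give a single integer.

t=0: input=0 -> V=0
t=1: input=2 -> V=10
t=2: input=0 -> V=6
t=3: input=2 -> V=13
t=4: input=2 -> V=0 FIRE
t=5: input=0 -> V=0
t=6: input=0 -> V=0
t=7: input=0 -> V=0
t=8: input=4 -> V=0 FIRE

Answer: 2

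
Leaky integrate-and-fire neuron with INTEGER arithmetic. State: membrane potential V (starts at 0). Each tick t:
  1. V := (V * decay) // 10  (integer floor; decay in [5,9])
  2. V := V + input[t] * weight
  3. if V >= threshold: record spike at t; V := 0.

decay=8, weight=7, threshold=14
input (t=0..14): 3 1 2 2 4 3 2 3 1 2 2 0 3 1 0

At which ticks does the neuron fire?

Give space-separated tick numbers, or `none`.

Answer: 0 2 3 4 5 6 7 9 10 12

Derivation:
t=0: input=3 -> V=0 FIRE
t=1: input=1 -> V=7
t=2: input=2 -> V=0 FIRE
t=3: input=2 -> V=0 FIRE
t=4: input=4 -> V=0 FIRE
t=5: input=3 -> V=0 FIRE
t=6: input=2 -> V=0 FIRE
t=7: input=3 -> V=0 FIRE
t=8: input=1 -> V=7
t=9: input=2 -> V=0 FIRE
t=10: input=2 -> V=0 FIRE
t=11: input=0 -> V=0
t=12: input=3 -> V=0 FIRE
t=13: input=1 -> V=7
t=14: input=0 -> V=5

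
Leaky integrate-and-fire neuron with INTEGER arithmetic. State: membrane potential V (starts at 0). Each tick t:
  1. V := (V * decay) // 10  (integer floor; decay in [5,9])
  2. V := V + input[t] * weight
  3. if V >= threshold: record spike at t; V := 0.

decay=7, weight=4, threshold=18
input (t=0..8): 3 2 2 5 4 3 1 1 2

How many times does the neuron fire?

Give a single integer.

t=0: input=3 -> V=12
t=1: input=2 -> V=16
t=2: input=2 -> V=0 FIRE
t=3: input=5 -> V=0 FIRE
t=4: input=4 -> V=16
t=5: input=3 -> V=0 FIRE
t=6: input=1 -> V=4
t=7: input=1 -> V=6
t=8: input=2 -> V=12

Answer: 3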